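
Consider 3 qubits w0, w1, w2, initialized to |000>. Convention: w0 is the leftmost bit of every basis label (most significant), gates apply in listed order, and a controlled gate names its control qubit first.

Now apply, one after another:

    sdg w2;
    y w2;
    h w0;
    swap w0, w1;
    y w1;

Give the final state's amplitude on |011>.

The final state's coefficient on |011> equals -sqrt(2)/2.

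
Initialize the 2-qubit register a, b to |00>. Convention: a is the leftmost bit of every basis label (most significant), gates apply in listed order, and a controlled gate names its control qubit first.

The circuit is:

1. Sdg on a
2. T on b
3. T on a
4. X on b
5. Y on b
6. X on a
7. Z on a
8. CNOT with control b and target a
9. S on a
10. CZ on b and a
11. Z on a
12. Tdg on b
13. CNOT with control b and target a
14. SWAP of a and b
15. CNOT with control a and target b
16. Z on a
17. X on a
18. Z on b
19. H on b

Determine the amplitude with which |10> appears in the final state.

The final state's coefficient on |10> equals -sqrt(2)/2.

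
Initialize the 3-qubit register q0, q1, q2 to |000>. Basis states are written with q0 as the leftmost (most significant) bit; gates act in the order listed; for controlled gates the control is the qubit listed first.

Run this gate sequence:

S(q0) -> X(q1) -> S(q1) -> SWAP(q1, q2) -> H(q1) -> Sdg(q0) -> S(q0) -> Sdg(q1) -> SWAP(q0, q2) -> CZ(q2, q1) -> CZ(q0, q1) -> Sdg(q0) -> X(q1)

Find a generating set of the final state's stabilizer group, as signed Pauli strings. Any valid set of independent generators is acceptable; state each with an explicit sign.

One valid set of independent stabilizer generators is -IYI, -ZII, +IIZ (any independent generating set of the same group is equally correct).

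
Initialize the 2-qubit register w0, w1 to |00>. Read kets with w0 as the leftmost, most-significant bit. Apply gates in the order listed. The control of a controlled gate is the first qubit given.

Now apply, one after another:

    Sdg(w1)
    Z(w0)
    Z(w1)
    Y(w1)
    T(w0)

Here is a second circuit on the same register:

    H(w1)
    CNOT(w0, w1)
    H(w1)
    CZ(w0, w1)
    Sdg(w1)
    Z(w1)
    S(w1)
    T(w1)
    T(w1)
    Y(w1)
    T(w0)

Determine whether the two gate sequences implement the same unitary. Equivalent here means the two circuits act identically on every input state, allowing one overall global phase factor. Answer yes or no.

No — the two circuits implement different unitaries, even allowing a global phase.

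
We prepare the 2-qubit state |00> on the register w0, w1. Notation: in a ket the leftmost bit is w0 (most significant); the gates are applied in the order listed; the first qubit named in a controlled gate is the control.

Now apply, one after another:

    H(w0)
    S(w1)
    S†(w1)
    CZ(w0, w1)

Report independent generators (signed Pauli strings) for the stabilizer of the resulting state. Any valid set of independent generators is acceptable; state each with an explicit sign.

The final state is stabilized by the group generated by +XI, +IZ; other independent generating sets are equally valid.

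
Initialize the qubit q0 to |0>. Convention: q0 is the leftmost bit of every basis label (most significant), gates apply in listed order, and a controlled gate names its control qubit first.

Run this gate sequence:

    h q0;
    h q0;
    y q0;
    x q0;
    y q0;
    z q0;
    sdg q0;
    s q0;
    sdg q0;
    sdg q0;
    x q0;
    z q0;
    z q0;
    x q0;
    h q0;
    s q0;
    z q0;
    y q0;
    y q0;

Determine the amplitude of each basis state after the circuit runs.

The resulting statevector has amplitude -sqrt(2)/2 on |0>, -sqrt(2)*I/2 on |1>.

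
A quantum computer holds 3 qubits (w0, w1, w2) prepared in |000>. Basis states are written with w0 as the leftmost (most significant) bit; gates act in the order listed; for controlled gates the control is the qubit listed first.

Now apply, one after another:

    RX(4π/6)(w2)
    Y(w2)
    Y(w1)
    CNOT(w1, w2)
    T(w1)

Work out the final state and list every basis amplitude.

The final amplitudes are -exp(I*pi/4)/2 on |010>, -sqrt(3)*exp(3*I*pi/4)/2 on |011>, and 0 on every other basis state.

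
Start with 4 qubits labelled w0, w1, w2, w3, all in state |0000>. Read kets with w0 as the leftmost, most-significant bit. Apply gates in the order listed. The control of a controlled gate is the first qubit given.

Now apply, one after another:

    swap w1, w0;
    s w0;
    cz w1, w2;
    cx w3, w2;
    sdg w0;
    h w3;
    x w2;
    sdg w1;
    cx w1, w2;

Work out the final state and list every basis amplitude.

The resulting statevector has amplitude sqrt(2)/2 on |0010>, sqrt(2)/2 on |0011>, and 0 on every other basis state.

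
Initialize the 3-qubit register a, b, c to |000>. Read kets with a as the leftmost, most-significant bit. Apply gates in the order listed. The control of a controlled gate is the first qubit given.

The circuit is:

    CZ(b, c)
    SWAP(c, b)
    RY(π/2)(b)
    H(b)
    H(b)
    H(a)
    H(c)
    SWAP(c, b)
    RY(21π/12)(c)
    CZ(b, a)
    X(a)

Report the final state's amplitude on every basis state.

The final amplitudes are sqrt(2)*(-sqrt(sqrt(2) + 2) - sqrt(2 - sqrt(2)))/8 on |000>, sqrt(2)*(-sqrt(sqrt(2) + 2) + sqrt(2 - sqrt(2)))/8 on |001>, sqrt(2)*(sqrt(2 - sqrt(2)) + sqrt(sqrt(2) + 2))/8 on |010>, sqrt(2)*(-sqrt(2 - sqrt(2)) + sqrt(sqrt(2) + 2))/8 on |011>, sqrt(2)*(-sqrt(sqrt(2) + 2) - sqrt(2 - sqrt(2)))/8 on |100>, sqrt(2)*(-sqrt(sqrt(2) + 2) + sqrt(2 - sqrt(2)))/8 on |101>, sqrt(2)*(-sqrt(sqrt(2) + 2) - sqrt(2 - sqrt(2)))/8 on |110>, sqrt(2)*(-sqrt(sqrt(2) + 2) + sqrt(2 - sqrt(2)))/8 on |111>.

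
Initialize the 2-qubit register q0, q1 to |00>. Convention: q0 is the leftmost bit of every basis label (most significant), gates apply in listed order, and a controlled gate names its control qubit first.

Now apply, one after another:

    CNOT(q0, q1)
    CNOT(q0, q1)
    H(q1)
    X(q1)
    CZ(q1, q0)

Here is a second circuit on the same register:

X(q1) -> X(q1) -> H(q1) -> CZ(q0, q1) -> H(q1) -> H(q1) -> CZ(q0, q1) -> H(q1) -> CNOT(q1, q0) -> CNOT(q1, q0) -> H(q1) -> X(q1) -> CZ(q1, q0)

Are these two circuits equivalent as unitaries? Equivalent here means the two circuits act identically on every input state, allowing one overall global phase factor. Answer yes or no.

Yes, they are equivalent — the unitaries differ by at most a global phase.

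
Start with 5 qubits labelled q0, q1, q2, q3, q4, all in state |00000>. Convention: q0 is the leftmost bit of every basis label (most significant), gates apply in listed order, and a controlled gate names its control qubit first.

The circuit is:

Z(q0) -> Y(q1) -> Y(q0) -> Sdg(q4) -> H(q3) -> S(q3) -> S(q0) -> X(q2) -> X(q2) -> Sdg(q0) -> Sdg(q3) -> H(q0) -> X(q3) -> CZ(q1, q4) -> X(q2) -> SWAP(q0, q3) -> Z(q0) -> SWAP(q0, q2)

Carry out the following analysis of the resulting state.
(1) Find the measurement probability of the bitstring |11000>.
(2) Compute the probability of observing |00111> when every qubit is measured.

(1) The probability of measuring |11000> is 1/4. Key observation: steps 6-11 multiply out to the identity, so the circuit reduces to the remaining gates.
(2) A full measurement returns |00111> with probability 0.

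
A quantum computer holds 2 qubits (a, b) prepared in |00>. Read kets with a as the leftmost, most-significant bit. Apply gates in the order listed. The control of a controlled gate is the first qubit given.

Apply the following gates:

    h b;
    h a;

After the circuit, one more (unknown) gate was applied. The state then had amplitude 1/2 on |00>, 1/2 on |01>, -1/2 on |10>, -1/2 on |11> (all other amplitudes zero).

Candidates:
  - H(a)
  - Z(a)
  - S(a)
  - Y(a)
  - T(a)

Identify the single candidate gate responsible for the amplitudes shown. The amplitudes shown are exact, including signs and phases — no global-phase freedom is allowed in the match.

The unique candidate consistent with the amplitudes is Z(a).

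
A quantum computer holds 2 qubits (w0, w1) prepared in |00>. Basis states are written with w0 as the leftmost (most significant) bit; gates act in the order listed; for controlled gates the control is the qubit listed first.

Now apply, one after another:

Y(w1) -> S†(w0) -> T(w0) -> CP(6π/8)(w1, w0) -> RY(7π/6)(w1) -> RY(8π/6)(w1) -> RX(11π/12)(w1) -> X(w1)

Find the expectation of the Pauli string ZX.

The expectation value of ZX is -1.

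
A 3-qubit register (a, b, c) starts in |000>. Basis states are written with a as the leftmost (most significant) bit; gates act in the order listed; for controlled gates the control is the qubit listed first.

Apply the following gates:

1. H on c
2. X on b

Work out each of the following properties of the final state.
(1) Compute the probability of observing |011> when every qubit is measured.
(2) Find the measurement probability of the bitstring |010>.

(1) Outcome |011> occurs with probability 1/2.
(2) Outcome |010> occurs with probability 1/2.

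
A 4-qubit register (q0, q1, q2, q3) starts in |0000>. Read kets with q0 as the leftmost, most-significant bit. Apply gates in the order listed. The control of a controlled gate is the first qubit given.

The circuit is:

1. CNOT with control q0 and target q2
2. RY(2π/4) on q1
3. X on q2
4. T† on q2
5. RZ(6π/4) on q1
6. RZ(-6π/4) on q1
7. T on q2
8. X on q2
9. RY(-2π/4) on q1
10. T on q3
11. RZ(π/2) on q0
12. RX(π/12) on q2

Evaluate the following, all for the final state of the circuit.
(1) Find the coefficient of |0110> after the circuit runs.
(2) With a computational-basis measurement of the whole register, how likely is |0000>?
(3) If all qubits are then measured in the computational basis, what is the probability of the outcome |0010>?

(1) |0110> carries amplitude 0 in the final state. Key observation: the block from step 2 through step 9 cancels to the identity and can be dropped.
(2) The probability of measuring |0000> is sqrt(2)/8 + sqrt(6)/8 + 1/2.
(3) Outcome |0010> occurs with probability -sqrt(6)/8 - sqrt(2)/8 + 1/2.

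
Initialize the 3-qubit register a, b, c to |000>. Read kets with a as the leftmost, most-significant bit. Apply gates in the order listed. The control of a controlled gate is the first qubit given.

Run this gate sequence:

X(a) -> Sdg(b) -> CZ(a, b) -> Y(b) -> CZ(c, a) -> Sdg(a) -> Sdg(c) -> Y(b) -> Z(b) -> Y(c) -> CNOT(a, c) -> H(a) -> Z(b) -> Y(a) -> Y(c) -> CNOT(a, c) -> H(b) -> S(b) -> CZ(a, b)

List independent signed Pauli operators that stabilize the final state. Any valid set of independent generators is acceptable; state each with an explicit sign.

One valid set of independent stabilizer generators is +XZX, -IYZ, -ZIZ (any independent generating set of the same group is equally correct).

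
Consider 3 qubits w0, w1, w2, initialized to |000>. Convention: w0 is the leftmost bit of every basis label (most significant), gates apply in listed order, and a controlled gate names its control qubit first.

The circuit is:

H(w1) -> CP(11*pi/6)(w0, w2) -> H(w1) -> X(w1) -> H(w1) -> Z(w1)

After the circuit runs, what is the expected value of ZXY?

The observable ZXY averages to 0. Key observation: gates 3-6 undo each other exactly, leaving only the rest of the circuit to track.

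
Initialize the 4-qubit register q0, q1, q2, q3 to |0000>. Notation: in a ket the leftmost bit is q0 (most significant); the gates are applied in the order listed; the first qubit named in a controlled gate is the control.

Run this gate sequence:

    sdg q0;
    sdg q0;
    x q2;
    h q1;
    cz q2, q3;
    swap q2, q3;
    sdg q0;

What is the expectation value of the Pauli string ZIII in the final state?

The expectation value of ZIII is 1.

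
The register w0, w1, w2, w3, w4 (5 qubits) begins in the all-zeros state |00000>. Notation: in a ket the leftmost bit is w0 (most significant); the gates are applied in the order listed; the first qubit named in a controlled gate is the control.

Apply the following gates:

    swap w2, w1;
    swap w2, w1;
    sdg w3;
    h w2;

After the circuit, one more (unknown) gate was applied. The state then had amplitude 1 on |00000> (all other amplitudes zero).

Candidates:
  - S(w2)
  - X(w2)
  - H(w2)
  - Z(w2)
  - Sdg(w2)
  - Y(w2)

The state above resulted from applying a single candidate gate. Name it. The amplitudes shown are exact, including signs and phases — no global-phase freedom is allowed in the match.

The unique candidate consistent with the amplitudes is H(w2). Key observation: the block from step 1 through step 2 cancels to the identity and can be dropped.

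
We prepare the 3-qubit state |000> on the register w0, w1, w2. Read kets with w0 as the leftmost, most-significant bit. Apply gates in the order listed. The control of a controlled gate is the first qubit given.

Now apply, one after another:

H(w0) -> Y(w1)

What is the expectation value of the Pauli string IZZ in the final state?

In the final state, IZZ has expectation -1.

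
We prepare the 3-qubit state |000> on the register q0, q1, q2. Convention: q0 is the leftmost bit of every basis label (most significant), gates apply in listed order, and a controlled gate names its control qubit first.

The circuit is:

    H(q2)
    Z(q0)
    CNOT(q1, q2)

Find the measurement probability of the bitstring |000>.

The probability of measuring |000> is 1/2.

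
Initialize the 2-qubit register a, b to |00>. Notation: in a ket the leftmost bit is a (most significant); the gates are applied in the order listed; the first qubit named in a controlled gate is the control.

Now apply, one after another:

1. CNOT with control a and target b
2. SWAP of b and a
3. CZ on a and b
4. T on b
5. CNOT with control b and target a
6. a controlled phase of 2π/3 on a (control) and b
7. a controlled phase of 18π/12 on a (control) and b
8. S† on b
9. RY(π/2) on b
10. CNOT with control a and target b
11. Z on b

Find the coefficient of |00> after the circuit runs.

The final state's coefficient on |00> equals sqrt(2)/2.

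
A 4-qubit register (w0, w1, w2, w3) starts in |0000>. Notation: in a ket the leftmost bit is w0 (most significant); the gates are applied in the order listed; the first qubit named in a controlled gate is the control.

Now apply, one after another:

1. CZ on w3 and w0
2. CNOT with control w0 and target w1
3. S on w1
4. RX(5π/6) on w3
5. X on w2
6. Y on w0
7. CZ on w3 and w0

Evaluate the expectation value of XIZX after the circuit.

In the final state, XIZX has expectation 0.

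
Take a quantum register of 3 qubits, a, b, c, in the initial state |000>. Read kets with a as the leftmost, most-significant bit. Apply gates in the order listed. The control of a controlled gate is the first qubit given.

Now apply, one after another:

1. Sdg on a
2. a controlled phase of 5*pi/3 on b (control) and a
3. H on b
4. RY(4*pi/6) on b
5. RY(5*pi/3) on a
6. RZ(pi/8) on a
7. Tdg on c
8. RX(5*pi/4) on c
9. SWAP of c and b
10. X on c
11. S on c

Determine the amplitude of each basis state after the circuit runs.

The resulting statevector has amplitude sqrt(2 - sqrt(2))*(-3*sqrt(2) - sqrt(6))*exp(15*I*pi/16)/16 on |000>, sqrt(2 - sqrt(2))*(-3*sqrt(2) + sqrt(6))*exp(7*I*pi/16)/16 on |001>, sqrt(sqrt(2) + 2)*(sqrt(6) + 3*sqrt(2))*exp(7*I*pi/16)/16 on |010>, (-3*sqrt(2) + sqrt(6))*sqrt(sqrt(2) + 2)*exp(15*I*pi/16)/16 on |011>, sqrt(2 - sqrt(2))*(-sqrt(6) - sqrt(2))*exp(I*pi/16)/16 on |100>, sqrt(2 - sqrt(2))*(-sqrt(2) + sqrt(6))*exp(9*I*pi/16)/16 on |101>, sqrt(sqrt(2) + 2)*(-sqrt(6) - sqrt(2))*exp(9*I*pi/16)/16 on |110>, sqrt(sqrt(2) + 2)*(-sqrt(6) + sqrt(2))*exp(I*pi/16)/16 on |111>.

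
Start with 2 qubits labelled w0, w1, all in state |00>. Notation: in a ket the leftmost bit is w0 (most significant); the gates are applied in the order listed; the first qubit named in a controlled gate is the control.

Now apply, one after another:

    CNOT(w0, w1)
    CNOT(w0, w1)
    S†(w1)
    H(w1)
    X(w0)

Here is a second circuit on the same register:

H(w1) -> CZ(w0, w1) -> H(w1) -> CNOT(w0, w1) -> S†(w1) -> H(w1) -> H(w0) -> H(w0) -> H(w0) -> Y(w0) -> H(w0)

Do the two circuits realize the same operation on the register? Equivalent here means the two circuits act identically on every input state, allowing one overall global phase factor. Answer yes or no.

No — the two circuits implement different unitaries, even allowing a global phase.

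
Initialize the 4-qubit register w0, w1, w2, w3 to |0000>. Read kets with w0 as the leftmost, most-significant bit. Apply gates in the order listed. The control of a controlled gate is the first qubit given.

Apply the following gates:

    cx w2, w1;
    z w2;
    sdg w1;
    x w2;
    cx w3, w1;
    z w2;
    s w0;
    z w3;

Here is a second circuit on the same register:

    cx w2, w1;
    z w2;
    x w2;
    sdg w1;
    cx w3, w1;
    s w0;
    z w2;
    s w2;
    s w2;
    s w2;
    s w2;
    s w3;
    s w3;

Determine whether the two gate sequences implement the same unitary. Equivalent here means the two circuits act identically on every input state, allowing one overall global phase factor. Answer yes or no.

Yes, they are equivalent — the unitaries differ by at most a global phase.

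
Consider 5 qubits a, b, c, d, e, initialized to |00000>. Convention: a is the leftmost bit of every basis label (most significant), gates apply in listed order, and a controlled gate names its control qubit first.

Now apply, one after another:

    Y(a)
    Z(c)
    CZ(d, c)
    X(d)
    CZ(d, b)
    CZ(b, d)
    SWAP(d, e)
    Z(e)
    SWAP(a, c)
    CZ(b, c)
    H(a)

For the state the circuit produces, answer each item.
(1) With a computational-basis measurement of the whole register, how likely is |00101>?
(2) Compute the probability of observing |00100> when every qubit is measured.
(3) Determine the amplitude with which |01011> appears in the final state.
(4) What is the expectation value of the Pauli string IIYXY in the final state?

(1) Outcome |00101> occurs with probability 1/2.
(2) The probability of measuring |00100> is 0.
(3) |01011> carries amplitude 0 in the final state.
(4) The observable IIYXY averages to 0.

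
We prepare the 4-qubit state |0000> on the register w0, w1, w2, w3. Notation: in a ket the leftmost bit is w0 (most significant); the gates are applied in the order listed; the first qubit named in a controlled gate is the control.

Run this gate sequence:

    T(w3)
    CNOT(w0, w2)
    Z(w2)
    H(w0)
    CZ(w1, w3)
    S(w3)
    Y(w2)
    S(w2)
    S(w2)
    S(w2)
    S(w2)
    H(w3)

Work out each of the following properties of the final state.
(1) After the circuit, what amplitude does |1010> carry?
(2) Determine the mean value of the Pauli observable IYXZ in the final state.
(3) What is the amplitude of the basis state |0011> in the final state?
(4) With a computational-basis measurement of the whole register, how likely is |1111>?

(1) The final state's coefficient on |1010> equals I/2.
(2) In the final state, IYXZ has expectation 0.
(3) The final state's coefficient on |0011> equals I/2.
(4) A full measurement returns |1111> with probability 0.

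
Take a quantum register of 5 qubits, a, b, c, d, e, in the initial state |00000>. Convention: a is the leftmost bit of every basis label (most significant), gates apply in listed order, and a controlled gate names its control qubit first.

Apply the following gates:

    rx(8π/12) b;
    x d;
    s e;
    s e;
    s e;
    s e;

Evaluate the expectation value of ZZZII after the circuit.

The observable ZZZII averages to -1/2.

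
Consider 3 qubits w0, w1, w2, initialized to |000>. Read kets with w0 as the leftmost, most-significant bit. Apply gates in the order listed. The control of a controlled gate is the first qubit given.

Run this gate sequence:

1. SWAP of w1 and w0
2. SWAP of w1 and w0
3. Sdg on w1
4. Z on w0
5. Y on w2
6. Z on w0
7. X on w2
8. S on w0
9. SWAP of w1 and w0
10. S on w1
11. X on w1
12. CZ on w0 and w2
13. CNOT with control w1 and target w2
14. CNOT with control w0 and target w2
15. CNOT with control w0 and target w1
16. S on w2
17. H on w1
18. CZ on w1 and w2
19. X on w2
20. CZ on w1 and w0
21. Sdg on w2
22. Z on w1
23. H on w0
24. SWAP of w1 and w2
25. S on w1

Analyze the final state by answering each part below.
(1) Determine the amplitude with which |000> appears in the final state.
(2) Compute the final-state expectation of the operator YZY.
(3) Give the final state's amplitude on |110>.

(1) The amplitude on |000> is -1/2. Key observation: the block from step 1 through step 2 cancels to the identity and can be dropped.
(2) In the final state, YZY has expectation 0.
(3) |110> carries amplitude 0 in the final state.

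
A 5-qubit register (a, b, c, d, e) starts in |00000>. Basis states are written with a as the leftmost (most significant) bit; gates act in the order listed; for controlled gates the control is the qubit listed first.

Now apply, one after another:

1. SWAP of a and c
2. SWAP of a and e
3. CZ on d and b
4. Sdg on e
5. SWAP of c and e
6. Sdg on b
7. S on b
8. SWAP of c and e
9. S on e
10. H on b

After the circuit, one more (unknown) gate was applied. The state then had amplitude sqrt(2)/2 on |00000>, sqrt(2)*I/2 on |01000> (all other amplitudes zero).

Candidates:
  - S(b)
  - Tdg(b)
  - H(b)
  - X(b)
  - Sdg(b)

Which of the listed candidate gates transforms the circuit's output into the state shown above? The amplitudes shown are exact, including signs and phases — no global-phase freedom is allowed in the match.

The applied gate was S(b).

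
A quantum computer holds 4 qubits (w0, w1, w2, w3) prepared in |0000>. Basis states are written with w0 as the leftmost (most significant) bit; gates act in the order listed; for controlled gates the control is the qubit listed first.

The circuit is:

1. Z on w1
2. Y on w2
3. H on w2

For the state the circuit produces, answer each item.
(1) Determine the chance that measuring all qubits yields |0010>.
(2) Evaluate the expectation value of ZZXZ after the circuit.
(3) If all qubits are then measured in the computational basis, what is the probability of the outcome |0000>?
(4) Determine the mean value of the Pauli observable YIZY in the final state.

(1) Outcome |0010> occurs with probability 1/2.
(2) In the final state, ZZXZ has expectation -1.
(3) Outcome |0000> occurs with probability 1/2.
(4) In the final state, YIZY has expectation 0.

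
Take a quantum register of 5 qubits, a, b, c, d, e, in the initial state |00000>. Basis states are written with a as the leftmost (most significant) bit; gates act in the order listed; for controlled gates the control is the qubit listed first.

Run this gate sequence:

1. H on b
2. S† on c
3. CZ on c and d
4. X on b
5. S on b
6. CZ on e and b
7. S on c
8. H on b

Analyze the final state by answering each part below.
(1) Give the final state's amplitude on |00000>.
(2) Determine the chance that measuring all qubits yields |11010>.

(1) |00000> carries amplitude 1/2 + I/2 in the final state.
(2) The probability of measuring |11010> is 0.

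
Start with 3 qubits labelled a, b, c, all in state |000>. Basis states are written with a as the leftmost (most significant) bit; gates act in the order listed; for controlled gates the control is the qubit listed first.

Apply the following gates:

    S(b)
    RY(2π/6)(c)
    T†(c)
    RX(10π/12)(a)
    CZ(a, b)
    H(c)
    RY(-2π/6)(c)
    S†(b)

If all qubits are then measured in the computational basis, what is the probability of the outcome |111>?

Outcome |111> occurs with probability 0.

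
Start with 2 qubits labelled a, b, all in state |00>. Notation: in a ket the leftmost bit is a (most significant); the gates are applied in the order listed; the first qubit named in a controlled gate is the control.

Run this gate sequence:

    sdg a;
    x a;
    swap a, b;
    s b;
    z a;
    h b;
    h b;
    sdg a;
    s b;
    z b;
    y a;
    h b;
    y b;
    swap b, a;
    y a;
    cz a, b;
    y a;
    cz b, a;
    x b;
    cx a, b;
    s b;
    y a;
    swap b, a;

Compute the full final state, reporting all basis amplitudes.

The final amplitudes are 0 on |00>, sqrt(2)*I/2 on |01>, sqrt(2)/2 on |10>, 0 on |11>.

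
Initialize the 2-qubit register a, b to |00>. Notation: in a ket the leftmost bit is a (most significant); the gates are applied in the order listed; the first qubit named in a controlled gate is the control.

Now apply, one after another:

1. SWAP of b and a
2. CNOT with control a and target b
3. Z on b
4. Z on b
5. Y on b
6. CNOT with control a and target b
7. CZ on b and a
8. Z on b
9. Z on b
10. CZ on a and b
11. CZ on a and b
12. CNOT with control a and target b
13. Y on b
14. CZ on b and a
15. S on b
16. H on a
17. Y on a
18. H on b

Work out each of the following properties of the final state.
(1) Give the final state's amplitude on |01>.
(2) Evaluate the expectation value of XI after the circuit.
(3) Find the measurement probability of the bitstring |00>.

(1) |01> carries amplitude -I/2 in the final state. Key observation: the block from step 10 through step 11 cancels to the identity and can be dropped.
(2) The expectation value of XI is -1.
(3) Outcome |00> occurs with probability 1/4.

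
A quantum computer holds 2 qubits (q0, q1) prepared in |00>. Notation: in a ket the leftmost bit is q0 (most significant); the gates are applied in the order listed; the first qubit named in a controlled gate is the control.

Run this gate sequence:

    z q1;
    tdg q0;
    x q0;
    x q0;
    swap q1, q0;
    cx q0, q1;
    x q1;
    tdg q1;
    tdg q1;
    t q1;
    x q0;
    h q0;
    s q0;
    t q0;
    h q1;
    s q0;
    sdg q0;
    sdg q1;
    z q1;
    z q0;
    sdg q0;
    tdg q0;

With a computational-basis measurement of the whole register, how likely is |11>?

The probability of measuring |11> is 1/4. Key observation: steps 3-4 multiply out to the identity, so the circuit reduces to the remaining gates.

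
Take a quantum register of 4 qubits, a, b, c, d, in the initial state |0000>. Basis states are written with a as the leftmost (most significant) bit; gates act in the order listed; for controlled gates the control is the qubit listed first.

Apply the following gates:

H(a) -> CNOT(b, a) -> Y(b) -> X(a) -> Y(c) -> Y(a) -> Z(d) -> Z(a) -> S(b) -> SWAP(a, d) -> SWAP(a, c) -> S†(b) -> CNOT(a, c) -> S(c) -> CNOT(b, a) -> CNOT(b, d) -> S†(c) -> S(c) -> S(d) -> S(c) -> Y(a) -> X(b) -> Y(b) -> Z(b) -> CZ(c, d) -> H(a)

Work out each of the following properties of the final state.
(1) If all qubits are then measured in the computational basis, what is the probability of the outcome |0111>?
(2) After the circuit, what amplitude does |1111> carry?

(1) Outcome |0111> occurs with probability 1/4.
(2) The final state's coefficient on |1111> equals 1/2.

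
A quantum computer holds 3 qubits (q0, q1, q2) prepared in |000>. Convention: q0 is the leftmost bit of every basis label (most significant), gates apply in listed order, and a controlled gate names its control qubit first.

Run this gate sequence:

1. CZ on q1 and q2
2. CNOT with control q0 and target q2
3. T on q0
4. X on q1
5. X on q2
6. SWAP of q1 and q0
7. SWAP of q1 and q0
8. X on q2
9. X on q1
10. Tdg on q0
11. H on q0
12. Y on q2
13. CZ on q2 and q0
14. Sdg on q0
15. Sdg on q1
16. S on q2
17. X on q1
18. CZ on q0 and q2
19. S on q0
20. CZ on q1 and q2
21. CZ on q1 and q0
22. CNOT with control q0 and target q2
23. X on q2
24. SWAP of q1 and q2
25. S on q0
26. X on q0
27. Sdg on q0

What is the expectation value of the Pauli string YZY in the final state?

In the final state, YZY has expectation 0. Key observation: gates 3-10 undo each other exactly, leaving only the rest of the circuit to track.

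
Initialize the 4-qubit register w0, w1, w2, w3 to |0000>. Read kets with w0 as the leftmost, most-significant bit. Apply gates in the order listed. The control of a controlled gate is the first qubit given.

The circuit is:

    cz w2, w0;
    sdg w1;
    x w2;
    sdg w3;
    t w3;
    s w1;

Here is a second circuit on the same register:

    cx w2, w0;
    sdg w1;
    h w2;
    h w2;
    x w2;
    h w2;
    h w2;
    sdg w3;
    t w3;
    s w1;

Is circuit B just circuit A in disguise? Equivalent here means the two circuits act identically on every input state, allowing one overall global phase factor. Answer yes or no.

No — the two circuits implement different unitaries, even allowing a global phase.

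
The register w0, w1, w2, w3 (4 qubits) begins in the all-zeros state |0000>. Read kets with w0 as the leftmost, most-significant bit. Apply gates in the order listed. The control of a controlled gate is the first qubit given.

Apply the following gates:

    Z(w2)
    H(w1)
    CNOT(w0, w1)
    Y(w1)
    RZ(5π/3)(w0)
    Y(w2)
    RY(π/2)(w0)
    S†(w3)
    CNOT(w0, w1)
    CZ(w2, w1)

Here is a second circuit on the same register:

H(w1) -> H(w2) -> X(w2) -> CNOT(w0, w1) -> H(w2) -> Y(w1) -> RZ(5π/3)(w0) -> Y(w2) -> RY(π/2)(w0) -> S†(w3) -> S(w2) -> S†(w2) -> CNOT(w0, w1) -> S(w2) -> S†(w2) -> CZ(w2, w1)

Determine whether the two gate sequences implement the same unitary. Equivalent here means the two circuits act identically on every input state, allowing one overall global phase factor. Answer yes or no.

Yes, they are equivalent — the unitaries differ by at most a global phase.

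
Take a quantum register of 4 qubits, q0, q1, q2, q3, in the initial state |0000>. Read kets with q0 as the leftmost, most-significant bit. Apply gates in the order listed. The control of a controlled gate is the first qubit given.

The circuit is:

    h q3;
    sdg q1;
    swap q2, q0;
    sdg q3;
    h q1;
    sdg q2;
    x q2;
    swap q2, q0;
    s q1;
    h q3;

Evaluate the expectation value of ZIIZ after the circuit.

In the final state, ZIIZ has expectation 0.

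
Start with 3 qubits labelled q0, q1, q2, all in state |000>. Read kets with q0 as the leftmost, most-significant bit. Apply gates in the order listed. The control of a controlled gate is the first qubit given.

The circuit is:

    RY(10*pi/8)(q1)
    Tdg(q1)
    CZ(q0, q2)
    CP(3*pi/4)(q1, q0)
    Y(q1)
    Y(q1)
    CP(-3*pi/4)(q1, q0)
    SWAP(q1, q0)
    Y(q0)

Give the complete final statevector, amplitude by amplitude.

After the circuit, the state carries amplitude -sqrt(sqrt(2) + 2)*exp(I*pi/4)/2 on |000>, -I*sqrt(2 - sqrt(2))/2 on |100>, and 0 on every other basis state. Key observation: steps 4-7 multiply out to the identity, so the circuit reduces to the remaining gates.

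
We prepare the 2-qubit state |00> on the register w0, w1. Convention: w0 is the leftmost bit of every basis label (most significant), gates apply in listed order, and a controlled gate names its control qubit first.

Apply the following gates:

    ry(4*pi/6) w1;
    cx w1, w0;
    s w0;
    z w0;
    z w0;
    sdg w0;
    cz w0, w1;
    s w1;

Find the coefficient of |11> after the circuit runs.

|11> carries amplitude -sqrt(3)*I/2 in the final state. Key observation: steps 3-6 multiply out to the identity, so the circuit reduces to the remaining gates.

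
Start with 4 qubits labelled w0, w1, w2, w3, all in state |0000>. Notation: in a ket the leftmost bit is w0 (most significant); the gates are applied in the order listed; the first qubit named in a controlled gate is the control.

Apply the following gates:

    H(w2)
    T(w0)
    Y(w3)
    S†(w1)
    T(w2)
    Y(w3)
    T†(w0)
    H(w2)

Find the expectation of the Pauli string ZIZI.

In the final state, ZIZI has expectation sqrt(2)/2.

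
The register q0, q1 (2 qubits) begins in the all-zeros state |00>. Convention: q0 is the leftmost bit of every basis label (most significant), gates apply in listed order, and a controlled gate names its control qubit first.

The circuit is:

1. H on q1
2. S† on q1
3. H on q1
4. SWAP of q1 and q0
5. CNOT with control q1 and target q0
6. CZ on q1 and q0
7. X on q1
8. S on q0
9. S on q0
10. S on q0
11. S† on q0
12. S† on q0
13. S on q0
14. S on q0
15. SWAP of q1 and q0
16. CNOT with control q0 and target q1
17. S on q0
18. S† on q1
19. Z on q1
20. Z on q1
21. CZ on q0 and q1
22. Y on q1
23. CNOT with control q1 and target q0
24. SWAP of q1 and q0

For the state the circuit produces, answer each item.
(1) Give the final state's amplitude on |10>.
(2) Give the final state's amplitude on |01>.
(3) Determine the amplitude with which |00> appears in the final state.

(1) The amplitude on |10> is -1/2 + I/2.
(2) |01> carries amplitude 1/2 + I/2 in the final state.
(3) |00> carries amplitude 0 in the final state.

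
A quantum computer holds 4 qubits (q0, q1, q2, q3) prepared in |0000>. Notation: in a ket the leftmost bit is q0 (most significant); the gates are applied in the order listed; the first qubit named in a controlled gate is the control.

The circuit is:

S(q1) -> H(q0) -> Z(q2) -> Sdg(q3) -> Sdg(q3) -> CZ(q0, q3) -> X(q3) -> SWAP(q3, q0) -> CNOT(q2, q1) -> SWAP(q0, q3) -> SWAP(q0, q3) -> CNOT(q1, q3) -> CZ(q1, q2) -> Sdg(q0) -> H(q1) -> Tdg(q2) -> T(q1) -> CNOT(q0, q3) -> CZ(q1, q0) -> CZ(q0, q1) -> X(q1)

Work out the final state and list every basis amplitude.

After the circuit, the state carries amplitude -exp(3*I*pi/4)/2 on |1000>, -exp(3*I*pi/4)/2 on |1001>, -I/2 on |1100>, -I/2 on |1101>, and 0 on every other basis state. Key observation: steps 10-11 multiply out to the identity, so the circuit reduces to the remaining gates.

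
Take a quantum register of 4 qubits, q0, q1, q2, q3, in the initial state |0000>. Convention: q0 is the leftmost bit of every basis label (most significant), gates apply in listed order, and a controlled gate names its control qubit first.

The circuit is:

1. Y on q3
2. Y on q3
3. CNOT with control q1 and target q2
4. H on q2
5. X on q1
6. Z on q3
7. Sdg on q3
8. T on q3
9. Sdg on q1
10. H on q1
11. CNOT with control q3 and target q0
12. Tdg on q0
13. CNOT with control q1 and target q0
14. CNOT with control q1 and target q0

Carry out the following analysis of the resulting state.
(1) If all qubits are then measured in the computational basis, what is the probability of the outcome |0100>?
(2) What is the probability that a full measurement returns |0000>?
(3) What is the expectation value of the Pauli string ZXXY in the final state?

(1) The probability of measuring |0100> is 1/4.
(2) Outcome |0000> occurs with probability 1/4.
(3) The observable ZXXY averages to 0.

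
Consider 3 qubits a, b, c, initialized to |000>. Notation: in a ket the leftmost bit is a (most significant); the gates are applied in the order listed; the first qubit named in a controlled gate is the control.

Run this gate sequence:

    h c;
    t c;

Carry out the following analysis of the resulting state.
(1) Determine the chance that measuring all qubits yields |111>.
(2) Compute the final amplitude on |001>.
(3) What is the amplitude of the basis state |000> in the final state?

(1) The probability of measuring |111> is 0.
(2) |001> carries amplitude sqrt(2)*exp(I*pi/4)/2 in the final state.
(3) The final state's coefficient on |000> equals sqrt(2)/2.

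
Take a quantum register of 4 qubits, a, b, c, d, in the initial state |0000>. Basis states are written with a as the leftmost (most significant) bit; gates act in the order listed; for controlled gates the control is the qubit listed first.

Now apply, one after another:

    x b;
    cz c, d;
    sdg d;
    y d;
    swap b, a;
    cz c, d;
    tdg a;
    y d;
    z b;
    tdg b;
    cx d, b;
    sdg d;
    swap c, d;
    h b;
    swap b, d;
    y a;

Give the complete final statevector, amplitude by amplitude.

The resulting statevector has amplitude -sqrt(2)*exp(I*pi/4)/2 on |0000>, -sqrt(2)*exp(I*pi/4)/2 on |0001>, and 0 on every other basis state.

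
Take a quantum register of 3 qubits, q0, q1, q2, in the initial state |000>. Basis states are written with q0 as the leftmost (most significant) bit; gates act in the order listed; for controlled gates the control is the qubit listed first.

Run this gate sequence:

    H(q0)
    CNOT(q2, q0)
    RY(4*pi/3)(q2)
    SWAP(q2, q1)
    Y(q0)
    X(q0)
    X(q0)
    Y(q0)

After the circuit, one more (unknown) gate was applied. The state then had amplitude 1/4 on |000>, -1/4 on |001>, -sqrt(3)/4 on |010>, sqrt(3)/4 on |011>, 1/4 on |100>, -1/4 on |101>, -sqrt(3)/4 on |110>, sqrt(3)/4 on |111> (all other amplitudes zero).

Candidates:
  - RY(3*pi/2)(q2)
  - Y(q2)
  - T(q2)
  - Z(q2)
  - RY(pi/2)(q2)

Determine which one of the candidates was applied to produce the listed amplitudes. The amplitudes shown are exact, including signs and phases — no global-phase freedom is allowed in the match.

The unique candidate consistent with the amplitudes is RY(3*pi/2)(q2). Key observation: steps 5-8 multiply out to the identity, so the circuit reduces to the remaining gates.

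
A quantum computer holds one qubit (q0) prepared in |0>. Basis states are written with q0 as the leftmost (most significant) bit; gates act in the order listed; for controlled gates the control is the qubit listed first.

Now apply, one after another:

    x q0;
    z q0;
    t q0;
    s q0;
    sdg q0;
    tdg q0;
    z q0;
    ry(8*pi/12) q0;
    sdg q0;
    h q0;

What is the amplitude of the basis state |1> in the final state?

The final state's coefficient on |1> equals -sqrt(6)/4 + sqrt(2)*I/4. Key observation: gates 2-7 undo each other exactly, leaving only the rest of the circuit to track.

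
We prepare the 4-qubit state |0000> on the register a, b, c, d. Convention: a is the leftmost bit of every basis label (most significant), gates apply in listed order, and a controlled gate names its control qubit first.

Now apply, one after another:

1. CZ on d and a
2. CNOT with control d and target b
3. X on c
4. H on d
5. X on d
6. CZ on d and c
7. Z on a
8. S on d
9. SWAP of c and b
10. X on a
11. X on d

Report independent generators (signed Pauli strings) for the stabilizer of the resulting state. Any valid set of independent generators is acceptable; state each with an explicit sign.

The stabilizer group can be generated by +IIIY, -ZIII, -IZII, +IIZI, among other valid generating sets.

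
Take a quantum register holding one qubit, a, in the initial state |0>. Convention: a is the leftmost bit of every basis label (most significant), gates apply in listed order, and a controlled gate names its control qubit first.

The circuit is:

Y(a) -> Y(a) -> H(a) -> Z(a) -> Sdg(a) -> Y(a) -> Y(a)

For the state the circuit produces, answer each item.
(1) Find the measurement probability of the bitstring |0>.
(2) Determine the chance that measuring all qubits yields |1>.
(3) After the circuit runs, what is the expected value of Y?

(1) Outcome |0> occurs with probability 1/2.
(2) A full measurement returns |1> with probability 1/2.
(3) In the final state, Y has expectation 1.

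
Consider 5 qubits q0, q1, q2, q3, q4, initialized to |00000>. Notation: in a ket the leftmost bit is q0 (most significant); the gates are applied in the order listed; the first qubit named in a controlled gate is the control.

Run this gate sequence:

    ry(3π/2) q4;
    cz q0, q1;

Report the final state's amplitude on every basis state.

The resulting statevector has amplitude -sqrt(2)/2 on |00000>, sqrt(2)/2 on |00001>, and 0 on every other basis state.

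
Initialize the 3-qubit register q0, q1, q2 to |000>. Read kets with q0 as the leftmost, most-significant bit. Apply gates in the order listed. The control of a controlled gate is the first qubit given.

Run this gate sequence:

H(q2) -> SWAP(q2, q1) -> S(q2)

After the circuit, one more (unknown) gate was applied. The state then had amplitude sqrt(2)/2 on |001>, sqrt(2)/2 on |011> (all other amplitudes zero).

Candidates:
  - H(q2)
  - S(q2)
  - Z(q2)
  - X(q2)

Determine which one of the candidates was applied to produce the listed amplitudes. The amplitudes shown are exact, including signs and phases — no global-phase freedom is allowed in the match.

It was X(q2) that produced the state shown.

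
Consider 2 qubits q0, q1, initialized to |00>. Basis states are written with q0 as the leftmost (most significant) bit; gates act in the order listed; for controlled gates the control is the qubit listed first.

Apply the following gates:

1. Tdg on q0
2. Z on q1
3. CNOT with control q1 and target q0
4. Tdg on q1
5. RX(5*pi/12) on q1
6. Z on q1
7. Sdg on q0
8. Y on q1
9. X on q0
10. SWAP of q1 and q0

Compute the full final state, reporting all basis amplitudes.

After the circuit, the state carries amplitude 0 on |00>, -sqrt(2 - sqrt(2))/4 + sqrt(3*sqrt(2) + 6)/4 on |01>, 0 on |10>, I*sqrt(6 - 3*sqrt(2))/4 + I*sqrt(sqrt(2) + 2)/4 on |11>.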